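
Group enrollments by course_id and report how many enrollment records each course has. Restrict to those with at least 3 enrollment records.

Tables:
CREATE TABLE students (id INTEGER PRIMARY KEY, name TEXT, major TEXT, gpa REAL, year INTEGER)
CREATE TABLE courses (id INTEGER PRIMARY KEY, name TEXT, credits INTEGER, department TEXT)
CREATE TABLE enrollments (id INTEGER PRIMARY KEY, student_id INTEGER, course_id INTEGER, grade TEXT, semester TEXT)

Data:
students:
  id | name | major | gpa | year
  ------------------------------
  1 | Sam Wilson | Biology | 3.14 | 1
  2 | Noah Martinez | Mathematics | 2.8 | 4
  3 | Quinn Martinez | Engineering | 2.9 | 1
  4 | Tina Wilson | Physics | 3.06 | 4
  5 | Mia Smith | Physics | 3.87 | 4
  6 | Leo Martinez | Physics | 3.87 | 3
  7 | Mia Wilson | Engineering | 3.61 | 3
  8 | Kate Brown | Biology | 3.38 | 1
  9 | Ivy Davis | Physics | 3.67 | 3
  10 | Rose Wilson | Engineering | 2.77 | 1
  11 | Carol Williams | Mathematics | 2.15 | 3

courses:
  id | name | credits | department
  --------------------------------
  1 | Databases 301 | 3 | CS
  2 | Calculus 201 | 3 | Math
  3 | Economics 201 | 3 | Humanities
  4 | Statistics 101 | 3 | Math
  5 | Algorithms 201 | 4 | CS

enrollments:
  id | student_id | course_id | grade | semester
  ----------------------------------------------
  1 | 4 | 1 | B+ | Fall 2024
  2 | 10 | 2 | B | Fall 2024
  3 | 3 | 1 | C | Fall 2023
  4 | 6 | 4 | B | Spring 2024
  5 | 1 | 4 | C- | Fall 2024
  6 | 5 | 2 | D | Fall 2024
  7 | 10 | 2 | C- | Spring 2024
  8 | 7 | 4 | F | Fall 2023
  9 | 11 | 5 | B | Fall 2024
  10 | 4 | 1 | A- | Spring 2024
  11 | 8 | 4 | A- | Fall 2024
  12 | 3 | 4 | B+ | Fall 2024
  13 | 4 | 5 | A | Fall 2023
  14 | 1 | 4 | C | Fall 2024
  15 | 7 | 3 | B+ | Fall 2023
SELECT course_id, COUNT(*) AS enrollment_count FROM enrollments GROUP BY course_id HAVING COUNT(*) >= 3

Execution result:
course_id | enrollment_count
1 | 3
2 | 3
4 | 6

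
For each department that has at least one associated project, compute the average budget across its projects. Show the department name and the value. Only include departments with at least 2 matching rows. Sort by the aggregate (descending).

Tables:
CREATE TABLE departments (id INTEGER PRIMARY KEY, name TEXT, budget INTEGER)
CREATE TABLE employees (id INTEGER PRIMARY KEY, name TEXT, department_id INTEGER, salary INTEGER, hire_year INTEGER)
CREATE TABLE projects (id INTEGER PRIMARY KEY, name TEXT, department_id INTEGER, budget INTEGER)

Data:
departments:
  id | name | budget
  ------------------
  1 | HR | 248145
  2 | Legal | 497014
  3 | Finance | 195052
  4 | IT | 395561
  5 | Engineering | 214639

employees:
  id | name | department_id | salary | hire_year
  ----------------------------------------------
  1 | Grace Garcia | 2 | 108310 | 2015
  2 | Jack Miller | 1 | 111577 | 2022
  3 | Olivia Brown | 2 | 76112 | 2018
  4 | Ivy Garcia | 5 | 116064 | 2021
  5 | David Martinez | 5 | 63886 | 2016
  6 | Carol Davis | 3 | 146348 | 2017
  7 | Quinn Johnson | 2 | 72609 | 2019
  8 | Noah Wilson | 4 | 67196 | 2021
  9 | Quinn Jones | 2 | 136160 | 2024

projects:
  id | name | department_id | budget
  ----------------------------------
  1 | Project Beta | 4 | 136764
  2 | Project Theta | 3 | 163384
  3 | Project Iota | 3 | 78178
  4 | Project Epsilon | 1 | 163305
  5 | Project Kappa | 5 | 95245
SELECT p.name, AVG(c.budget) AS avg_budget FROM projects c JOIN departments p ON c.department_id = p.id GROUP BY p.id, p.name HAVING COUNT(*) >= 2 ORDER BY avg_budget DESC

Execution result:
name | avg_budget
Finance | 120781.00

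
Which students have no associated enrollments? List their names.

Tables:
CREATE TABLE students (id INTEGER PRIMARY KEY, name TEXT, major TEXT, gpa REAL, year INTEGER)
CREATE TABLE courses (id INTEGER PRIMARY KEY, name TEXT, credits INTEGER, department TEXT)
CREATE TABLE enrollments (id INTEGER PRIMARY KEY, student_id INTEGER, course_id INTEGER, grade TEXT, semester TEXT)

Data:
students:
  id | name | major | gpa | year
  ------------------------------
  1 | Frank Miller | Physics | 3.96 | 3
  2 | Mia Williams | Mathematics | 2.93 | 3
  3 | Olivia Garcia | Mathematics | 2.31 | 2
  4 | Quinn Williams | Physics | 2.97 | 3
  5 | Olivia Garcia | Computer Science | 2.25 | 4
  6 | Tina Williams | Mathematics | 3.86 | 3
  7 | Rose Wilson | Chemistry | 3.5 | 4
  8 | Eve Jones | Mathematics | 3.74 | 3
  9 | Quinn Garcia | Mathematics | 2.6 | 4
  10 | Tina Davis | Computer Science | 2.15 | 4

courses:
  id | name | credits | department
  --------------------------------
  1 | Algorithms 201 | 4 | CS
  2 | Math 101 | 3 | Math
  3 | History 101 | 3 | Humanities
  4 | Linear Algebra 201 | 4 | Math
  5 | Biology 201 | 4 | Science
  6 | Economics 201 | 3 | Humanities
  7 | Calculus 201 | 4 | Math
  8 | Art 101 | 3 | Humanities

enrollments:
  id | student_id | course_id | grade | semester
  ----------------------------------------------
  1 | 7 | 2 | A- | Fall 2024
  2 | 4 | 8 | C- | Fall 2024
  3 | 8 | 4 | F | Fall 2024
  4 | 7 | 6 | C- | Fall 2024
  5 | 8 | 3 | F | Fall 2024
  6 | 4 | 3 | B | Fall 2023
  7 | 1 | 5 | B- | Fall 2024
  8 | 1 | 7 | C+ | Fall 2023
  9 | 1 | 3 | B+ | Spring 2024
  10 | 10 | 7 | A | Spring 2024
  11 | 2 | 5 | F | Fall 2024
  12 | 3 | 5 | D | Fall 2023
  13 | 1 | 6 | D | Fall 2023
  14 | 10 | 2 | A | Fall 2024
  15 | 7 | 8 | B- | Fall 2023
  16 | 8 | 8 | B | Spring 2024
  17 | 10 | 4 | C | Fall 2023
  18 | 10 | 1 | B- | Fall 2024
SELECT p.name FROM students p LEFT JOIN enrollments c ON c.student_id = p.id WHERE c.id IS NULL

Execution result:
name
Olivia Garcia
Tina Williams
Quinn Garcia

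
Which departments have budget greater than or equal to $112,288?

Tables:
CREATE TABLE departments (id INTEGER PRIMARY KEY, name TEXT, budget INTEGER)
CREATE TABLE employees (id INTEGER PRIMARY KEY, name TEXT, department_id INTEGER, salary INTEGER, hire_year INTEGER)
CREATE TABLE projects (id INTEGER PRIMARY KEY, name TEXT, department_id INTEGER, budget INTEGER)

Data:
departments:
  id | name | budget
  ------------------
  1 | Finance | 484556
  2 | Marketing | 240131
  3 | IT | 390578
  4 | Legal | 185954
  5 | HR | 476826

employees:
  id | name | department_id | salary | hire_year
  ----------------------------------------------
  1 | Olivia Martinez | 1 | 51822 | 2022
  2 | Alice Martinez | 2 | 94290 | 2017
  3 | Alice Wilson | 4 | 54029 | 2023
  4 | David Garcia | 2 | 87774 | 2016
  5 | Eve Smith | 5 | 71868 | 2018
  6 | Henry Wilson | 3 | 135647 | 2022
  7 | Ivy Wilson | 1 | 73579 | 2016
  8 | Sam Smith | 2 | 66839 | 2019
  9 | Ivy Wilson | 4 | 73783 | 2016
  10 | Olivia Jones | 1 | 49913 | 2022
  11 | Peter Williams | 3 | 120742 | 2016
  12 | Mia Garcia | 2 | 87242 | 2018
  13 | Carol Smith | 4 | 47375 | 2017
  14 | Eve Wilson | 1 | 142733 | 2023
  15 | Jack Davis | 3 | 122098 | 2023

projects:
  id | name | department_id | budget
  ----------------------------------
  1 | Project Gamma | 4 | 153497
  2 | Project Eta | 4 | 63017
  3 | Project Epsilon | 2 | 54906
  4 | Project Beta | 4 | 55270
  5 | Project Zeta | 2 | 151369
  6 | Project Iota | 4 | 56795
SELECT name, budget FROM departments WHERE budget >= 112288

Execution result:
name | budget
Finance | 484556
Marketing | 240131
IT | 390578
Legal | 185954
HR | 476826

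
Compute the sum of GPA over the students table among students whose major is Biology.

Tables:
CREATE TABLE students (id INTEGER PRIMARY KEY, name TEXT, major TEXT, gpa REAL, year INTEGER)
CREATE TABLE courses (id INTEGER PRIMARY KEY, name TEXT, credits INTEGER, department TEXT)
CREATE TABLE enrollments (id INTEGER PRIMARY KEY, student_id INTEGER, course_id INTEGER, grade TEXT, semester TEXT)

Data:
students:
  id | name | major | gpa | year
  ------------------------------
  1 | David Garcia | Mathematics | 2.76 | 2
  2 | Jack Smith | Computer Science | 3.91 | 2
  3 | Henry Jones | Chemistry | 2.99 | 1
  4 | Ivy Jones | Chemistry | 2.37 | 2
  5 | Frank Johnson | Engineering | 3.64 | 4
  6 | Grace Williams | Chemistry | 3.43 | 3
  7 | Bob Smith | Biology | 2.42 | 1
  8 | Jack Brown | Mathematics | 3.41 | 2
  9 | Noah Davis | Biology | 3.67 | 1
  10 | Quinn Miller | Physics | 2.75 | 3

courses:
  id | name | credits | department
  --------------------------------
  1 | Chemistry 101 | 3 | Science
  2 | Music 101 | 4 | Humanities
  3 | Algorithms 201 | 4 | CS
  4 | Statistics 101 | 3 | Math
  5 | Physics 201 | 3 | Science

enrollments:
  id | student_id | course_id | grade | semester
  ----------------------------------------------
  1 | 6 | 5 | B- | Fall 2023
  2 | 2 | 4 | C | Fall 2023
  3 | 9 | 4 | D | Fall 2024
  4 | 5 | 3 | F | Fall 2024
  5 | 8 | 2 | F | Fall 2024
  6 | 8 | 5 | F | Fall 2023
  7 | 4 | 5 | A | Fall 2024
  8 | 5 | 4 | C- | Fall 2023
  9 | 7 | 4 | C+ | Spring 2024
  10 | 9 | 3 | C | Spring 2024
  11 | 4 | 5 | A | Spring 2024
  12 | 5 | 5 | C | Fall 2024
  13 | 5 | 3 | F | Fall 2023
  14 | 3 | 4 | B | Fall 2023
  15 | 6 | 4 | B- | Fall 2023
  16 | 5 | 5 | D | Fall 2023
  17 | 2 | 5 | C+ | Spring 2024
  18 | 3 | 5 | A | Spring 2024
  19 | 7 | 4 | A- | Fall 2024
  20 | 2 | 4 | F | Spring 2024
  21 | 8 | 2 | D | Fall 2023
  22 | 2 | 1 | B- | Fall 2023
SELECT SUM(gpa) FROM students WHERE major = 'Biology'

Execution result:
6.09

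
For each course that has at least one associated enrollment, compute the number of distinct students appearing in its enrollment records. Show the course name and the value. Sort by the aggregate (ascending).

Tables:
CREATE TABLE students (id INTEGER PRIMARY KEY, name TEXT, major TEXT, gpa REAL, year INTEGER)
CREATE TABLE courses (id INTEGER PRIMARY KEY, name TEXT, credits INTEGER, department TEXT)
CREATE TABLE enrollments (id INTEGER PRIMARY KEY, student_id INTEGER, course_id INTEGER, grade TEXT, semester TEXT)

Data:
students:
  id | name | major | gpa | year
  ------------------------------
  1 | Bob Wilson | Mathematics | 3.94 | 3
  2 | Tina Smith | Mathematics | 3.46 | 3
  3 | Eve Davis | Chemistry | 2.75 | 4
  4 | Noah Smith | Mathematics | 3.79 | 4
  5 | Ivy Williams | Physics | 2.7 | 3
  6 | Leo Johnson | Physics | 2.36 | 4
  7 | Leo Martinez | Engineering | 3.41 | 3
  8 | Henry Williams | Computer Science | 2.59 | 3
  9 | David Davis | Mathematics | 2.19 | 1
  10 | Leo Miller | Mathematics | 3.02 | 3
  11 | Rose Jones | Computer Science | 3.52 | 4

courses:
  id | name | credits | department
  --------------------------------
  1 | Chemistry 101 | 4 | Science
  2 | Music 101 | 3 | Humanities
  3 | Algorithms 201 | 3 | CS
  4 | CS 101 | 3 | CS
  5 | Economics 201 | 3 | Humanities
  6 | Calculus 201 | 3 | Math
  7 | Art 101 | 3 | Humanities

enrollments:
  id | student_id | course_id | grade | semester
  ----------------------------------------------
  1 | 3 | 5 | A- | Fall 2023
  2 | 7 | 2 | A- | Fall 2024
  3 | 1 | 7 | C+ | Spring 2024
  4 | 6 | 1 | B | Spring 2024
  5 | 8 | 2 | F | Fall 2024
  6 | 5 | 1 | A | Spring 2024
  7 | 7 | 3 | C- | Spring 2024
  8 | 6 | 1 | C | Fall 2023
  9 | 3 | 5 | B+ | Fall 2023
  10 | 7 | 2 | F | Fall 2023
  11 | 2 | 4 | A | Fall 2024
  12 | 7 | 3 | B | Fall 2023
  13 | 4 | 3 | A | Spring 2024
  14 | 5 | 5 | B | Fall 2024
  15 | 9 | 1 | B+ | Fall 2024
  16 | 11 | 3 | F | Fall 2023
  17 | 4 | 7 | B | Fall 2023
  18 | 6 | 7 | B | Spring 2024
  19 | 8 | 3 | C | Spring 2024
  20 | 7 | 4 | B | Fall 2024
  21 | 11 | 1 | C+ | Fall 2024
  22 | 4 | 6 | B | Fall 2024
SELECT p.name, COUNT(DISTINCT c.student_id) AS distinct_student_count FROM enrollments c JOIN courses p ON c.course_id = p.id GROUP BY p.id, p.name ORDER BY distinct_student_count ASC

Execution result:
name | distinct_student_count
Calculus 201 | 1
Music 101 | 2
CS 101 | 2
Economics 201 | 2
Art 101 | 3
Chemistry 101 | 4
Algorithms 201 | 4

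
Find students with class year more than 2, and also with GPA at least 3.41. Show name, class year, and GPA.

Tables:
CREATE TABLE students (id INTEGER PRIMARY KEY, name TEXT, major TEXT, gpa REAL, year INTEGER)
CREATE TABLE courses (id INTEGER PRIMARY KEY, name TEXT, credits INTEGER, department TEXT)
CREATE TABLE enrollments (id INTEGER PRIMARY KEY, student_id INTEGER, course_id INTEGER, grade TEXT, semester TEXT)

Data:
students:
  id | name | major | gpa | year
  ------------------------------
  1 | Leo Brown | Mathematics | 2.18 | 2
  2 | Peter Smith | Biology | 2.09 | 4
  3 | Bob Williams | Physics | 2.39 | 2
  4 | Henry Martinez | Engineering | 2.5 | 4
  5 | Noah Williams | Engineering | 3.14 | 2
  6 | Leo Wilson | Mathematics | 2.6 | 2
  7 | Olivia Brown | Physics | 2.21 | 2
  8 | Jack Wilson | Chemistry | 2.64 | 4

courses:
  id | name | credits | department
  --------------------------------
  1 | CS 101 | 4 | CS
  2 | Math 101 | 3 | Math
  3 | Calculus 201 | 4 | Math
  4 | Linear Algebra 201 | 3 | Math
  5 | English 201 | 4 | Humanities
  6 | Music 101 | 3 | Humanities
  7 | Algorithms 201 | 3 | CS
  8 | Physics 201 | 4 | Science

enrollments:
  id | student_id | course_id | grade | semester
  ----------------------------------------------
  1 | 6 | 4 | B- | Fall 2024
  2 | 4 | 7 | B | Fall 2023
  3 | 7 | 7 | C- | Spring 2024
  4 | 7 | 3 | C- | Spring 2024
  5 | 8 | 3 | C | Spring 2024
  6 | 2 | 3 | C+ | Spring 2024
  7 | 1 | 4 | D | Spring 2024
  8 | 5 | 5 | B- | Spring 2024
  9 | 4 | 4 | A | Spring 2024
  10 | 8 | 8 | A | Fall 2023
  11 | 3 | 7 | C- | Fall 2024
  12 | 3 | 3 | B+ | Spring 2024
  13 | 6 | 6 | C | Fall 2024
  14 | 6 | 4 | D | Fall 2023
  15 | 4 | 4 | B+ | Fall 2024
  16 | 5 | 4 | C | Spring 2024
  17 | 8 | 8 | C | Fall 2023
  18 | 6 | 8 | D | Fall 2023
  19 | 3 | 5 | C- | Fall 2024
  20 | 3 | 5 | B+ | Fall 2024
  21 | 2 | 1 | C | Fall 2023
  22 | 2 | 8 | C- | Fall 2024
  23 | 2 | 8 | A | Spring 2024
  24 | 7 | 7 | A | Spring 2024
SELECT name, year, gpa FROM students WHERE year > 2 AND gpa >= 3.41

Execution result:
(no rows)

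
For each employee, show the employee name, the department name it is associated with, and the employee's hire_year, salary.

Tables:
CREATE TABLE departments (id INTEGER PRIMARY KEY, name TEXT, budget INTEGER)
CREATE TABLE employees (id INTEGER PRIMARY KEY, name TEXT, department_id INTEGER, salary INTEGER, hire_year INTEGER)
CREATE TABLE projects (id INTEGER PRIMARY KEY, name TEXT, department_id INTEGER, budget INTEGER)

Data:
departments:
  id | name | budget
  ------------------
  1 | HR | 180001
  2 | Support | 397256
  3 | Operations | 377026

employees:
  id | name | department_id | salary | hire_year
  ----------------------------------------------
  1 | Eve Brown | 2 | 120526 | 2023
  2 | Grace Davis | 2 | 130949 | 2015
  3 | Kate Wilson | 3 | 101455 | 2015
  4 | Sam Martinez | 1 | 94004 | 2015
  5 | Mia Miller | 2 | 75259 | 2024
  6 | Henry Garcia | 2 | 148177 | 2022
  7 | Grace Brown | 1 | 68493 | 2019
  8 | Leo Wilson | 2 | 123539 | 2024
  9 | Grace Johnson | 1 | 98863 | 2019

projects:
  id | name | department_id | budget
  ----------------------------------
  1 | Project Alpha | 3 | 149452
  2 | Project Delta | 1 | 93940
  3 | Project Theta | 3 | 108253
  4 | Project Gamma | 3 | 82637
SELECT c.name, p.name AS department, c.hire_year, c.salary FROM employees c JOIN departments p ON c.department_id = p.id

Execution result:
name | department | hire_year | salary
Eve Brown | Support | 2023 | 120526
Grace Davis | Support | 2015 | 130949
Kate Wilson | Operations | 2015 | 101455
Sam Martinez | HR | 2015 | 94004
Mia Miller | Support | 2024 | 75259
Henry Garcia | Support | 2022 | 148177
Grace Brown | HR | 2019 | 68493
Leo Wilson | Support | 2024 | 123539
Grace Johnson | HR | 2019 | 98863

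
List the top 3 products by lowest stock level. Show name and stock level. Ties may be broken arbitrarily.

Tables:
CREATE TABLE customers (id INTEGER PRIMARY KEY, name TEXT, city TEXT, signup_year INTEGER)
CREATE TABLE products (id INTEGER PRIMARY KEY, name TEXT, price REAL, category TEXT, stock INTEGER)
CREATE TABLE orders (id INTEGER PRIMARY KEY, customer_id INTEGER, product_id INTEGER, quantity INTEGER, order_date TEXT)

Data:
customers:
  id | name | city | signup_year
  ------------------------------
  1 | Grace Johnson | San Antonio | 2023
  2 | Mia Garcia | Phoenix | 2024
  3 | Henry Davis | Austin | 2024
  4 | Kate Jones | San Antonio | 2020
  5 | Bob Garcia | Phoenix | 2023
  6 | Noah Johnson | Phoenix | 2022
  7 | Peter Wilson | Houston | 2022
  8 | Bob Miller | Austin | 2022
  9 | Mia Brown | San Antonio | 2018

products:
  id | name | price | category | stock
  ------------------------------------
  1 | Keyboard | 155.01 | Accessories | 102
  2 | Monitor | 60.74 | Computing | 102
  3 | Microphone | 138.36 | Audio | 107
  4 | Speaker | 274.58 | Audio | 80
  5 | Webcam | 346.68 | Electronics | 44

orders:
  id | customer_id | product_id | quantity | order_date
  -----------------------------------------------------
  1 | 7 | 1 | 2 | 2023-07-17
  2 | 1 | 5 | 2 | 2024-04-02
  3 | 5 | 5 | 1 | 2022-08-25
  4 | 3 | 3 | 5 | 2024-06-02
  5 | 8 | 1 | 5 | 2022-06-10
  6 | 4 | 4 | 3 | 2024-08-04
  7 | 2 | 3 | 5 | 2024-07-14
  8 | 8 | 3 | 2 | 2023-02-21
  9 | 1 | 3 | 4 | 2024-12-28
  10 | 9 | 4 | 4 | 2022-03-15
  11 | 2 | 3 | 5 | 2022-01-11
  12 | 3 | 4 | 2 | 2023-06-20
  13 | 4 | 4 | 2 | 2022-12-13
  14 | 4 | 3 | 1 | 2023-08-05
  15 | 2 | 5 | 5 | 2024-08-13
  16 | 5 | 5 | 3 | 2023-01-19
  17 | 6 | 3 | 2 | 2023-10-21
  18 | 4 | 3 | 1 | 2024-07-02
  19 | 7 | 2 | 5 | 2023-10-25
SELECT name, stock FROM products ORDER BY stock ASC LIMIT 3

Execution result:
name | stock
Webcam | 44
Speaker | 80
Keyboard | 102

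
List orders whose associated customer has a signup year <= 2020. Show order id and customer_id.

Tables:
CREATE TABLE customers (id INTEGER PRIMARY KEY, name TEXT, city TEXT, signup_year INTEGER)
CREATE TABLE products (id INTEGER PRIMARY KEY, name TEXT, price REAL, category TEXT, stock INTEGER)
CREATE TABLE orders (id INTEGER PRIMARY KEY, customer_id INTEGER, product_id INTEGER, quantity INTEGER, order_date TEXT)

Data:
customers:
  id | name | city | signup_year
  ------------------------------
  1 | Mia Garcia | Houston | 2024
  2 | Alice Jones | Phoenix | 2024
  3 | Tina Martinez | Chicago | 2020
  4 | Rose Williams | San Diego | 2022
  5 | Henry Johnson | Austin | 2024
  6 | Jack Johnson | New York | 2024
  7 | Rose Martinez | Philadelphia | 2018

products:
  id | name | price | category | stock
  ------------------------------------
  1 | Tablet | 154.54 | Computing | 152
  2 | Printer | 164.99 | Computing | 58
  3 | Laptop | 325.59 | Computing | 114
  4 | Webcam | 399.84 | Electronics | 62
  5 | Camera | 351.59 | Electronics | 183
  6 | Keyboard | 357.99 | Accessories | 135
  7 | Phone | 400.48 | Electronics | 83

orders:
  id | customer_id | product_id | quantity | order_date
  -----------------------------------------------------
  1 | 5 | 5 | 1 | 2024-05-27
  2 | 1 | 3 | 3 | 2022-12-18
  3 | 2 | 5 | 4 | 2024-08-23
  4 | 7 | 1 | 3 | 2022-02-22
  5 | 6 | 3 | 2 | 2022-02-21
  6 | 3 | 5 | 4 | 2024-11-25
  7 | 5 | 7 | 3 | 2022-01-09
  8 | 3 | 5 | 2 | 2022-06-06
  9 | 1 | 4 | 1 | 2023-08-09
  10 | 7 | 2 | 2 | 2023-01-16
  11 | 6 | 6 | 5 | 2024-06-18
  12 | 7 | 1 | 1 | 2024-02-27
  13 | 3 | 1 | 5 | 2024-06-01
SELECT id, customer_id FROM orders WHERE customer_id IN (SELECT id FROM customers WHERE signup_year <= 2020)

Execution result:
id | customer_id
4 | 7
6 | 3
8 | 3
10 | 7
12 | 7
13 | 3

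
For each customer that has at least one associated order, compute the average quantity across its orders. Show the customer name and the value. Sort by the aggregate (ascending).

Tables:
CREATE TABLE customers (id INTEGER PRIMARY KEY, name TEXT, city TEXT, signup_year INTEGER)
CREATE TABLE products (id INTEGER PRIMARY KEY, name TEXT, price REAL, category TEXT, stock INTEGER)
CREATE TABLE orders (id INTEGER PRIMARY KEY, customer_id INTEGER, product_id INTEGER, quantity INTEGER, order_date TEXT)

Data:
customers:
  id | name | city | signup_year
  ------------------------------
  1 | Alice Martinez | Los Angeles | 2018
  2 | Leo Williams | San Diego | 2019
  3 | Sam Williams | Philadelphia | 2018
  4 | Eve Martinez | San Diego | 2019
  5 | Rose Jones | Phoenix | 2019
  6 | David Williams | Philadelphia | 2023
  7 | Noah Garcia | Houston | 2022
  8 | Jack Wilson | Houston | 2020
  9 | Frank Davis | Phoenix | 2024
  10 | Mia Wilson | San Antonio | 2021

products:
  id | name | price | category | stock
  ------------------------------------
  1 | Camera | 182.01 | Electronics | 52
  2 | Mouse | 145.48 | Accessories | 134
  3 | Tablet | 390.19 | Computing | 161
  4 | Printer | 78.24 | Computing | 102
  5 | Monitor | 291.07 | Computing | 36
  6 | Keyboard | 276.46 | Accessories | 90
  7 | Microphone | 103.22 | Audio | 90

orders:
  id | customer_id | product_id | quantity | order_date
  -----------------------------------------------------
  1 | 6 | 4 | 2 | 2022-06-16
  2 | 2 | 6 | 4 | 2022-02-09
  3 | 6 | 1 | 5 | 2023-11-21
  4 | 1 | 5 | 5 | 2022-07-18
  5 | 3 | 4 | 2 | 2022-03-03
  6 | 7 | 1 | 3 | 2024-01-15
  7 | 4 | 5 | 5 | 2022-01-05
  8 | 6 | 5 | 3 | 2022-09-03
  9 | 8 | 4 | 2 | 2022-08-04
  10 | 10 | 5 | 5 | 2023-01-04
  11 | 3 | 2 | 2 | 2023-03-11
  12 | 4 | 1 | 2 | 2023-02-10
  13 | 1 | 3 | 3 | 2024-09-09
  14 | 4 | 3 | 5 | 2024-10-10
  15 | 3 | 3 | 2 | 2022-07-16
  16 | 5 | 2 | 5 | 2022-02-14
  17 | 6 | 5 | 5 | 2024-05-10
SELECT p.name, AVG(c.quantity) AS avg_quantity FROM orders c JOIN customers p ON c.customer_id = p.id GROUP BY p.id, p.name ORDER BY avg_quantity ASC

Execution result:
name | avg_quantity
Sam Williams | 2.00
Jack Wilson | 2.00
Noah Garcia | 3.00
David Williams | 3.75
Alice Martinez | 4.00
Leo Williams | 4.00
Eve Martinez | 4.00
Rose Jones | 5.00
Mia Wilson | 5.00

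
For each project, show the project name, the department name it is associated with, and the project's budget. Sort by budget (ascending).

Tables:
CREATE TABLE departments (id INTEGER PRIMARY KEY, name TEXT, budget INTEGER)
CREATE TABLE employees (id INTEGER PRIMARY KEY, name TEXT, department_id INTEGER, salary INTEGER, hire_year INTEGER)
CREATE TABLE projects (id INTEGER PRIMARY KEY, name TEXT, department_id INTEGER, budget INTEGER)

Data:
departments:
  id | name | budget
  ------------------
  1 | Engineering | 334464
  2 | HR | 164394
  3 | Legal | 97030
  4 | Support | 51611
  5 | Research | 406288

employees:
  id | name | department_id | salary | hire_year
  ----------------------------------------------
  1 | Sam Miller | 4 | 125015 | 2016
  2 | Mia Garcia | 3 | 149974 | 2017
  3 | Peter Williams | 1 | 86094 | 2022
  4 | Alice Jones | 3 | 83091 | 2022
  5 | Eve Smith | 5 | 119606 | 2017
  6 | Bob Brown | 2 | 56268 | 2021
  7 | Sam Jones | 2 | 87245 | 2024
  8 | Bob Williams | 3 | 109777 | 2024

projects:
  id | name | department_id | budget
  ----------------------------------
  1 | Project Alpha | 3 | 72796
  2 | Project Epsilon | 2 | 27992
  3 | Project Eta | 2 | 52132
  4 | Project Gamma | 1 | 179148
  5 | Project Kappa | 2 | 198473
SELECT c.name, p.name AS department, c.budget FROM projects c JOIN departments p ON c.department_id = p.id ORDER BY c.budget ASC

Execution result:
name | department | budget
Project Epsilon | HR | 27992
Project Eta | HR | 52132
Project Alpha | Legal | 72796
Project Gamma | Engineering | 179148
Project Kappa | HR | 198473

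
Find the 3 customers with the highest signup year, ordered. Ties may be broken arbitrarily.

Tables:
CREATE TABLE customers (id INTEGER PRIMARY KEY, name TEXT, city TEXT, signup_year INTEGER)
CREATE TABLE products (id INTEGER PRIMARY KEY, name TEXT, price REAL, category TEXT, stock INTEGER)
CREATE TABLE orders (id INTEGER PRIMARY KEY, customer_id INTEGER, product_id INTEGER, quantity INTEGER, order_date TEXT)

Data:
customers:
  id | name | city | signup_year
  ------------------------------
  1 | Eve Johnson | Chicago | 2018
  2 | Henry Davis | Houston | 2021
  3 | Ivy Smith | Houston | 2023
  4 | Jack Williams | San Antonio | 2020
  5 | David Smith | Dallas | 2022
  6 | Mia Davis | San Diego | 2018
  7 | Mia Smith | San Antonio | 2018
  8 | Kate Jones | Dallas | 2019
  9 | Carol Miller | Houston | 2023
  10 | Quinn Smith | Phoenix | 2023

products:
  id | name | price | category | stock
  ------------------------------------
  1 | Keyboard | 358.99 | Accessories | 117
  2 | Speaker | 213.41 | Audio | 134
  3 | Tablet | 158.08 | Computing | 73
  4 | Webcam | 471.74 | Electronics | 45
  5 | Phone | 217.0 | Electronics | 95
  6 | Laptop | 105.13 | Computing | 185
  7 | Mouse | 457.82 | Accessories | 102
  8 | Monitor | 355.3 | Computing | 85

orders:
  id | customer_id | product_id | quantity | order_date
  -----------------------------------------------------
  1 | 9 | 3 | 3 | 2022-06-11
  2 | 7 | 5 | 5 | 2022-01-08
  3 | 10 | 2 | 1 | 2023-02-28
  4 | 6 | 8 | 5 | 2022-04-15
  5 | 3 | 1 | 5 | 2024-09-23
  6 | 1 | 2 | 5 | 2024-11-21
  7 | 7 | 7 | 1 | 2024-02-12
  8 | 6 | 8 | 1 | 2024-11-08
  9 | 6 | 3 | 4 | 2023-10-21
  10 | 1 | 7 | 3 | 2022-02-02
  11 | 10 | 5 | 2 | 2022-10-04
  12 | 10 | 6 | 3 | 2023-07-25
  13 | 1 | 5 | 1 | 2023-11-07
SELECT name, signup_year FROM customers ORDER BY signup_year DESC LIMIT 3

Execution result:
name | signup_year
Ivy Smith | 2023
Carol Miller | 2023
Quinn Smith | 2023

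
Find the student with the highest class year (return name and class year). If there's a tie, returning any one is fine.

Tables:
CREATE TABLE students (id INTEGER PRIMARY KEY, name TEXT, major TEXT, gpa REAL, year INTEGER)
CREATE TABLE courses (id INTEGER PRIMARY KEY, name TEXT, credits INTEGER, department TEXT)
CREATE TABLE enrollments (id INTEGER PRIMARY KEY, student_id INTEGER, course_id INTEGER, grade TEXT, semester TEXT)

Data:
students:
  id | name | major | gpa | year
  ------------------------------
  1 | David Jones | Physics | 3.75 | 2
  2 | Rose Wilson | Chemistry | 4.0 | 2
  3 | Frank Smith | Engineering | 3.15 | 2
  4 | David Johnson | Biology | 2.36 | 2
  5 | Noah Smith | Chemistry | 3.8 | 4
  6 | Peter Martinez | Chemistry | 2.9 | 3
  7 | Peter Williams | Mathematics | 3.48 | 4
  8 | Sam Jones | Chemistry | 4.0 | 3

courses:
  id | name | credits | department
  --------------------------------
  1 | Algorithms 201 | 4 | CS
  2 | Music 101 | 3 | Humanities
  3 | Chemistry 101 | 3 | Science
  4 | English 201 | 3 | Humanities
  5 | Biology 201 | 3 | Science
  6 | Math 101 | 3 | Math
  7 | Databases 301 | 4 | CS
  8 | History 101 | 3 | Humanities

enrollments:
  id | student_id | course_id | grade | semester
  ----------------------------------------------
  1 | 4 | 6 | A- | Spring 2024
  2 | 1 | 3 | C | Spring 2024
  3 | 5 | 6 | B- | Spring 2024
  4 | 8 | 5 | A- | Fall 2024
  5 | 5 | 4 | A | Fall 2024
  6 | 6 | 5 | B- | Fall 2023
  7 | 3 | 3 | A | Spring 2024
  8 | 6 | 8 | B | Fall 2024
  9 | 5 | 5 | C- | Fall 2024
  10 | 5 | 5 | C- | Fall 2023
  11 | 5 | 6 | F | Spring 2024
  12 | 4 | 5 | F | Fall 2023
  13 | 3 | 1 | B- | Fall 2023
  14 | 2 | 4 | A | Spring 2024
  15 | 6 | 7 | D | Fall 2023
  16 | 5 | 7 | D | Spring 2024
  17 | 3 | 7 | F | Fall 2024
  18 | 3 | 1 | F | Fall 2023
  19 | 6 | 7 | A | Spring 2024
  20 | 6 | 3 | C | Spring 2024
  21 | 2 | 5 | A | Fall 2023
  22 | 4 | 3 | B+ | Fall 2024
SELECT name, year FROM students ORDER BY year DESC LIMIT 1

Execution result:
name | year
Noah Smith | 4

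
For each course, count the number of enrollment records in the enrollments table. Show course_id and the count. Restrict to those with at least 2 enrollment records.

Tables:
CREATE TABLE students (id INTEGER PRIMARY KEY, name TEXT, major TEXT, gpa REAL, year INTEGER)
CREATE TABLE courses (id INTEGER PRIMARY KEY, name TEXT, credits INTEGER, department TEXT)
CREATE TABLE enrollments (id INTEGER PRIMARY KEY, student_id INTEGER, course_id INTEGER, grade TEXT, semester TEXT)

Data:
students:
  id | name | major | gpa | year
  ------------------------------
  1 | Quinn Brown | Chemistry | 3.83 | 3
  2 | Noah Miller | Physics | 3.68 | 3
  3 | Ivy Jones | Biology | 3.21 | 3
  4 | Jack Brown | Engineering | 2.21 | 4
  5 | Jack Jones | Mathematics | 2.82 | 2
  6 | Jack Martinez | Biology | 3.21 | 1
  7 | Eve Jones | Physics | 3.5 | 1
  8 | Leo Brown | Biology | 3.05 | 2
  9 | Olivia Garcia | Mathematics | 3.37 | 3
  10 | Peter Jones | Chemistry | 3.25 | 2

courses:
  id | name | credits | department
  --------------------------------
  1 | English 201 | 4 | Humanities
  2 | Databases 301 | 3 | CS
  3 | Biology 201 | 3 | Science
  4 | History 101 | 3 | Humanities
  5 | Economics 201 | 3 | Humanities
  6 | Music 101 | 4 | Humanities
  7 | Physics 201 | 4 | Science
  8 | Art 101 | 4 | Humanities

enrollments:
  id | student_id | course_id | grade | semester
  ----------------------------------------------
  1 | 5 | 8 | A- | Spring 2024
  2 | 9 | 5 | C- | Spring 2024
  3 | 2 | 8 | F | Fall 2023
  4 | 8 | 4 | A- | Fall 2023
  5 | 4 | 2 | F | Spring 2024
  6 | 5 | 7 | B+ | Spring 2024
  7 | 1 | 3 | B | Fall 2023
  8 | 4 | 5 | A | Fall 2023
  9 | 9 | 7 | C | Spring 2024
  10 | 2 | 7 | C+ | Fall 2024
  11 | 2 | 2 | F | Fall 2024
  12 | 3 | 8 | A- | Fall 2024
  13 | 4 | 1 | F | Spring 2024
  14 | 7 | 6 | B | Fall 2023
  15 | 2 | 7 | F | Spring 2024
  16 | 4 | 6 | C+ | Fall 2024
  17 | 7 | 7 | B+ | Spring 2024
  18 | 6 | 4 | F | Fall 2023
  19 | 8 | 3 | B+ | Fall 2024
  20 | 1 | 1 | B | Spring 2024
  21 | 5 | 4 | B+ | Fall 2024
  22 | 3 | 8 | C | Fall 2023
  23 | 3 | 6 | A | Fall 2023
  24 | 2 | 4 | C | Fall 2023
SELECT course_id, COUNT(*) AS enrollment_count FROM enrollments GROUP BY course_id HAVING COUNT(*) >= 2

Execution result:
course_id | enrollment_count
1 | 2
2 | 2
3 | 2
4 | 4
5 | 2
6 | 3
7 | 5
8 | 4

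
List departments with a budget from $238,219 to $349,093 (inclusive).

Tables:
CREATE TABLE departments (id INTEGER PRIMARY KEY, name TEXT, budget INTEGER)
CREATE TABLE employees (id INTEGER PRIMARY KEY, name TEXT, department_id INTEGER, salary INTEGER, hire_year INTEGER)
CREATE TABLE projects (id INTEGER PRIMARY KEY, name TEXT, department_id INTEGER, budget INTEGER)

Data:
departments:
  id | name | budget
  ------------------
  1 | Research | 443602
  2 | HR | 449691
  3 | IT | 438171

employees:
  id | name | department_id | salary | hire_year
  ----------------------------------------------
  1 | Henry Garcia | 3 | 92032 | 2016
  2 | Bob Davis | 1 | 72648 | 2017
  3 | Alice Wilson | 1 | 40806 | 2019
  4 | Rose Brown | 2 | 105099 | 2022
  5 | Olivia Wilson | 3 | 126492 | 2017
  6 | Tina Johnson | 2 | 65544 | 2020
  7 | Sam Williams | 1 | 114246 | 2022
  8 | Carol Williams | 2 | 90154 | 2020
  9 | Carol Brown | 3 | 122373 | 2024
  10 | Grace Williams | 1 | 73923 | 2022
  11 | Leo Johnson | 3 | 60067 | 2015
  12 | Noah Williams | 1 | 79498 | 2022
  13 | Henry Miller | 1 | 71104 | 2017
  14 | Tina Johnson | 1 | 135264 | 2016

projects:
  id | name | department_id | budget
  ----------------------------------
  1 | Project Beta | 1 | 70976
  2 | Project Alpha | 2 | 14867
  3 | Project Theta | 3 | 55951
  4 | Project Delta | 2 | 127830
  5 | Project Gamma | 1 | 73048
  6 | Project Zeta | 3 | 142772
SELECT name, budget FROM departments WHERE budget BETWEEN 238219 AND 349093

Execution result:
(no rows)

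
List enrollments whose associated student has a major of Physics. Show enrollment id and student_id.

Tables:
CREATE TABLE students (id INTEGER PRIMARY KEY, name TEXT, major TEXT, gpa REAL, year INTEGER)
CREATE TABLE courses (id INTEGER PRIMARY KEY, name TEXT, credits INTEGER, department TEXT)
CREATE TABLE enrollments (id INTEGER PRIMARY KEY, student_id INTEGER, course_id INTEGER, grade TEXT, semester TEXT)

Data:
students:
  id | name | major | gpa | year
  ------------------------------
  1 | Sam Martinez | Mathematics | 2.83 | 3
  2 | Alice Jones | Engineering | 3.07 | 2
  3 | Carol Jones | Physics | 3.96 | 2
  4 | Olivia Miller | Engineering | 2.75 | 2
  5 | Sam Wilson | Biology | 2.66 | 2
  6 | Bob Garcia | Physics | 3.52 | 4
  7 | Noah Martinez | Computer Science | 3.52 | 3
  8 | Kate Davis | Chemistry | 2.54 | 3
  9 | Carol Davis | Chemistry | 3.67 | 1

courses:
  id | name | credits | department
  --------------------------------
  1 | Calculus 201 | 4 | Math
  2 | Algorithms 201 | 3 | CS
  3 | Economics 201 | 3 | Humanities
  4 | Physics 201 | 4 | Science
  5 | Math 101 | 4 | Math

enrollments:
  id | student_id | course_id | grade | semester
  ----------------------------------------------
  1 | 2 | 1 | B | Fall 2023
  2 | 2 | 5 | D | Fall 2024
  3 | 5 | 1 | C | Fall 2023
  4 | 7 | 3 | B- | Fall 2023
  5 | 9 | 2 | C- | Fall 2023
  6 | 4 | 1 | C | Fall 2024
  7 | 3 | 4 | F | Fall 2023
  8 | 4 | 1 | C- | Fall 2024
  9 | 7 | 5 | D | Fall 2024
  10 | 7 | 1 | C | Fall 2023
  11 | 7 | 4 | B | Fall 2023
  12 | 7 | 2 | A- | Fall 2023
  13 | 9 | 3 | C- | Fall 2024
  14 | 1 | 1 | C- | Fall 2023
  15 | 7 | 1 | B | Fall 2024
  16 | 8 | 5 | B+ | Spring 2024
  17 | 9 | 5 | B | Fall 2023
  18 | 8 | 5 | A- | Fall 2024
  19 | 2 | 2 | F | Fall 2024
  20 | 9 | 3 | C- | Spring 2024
SELECT id, student_id FROM enrollments WHERE student_id IN (SELECT id FROM students WHERE major = 'Physics')

Execution result:
id | student_id
7 | 3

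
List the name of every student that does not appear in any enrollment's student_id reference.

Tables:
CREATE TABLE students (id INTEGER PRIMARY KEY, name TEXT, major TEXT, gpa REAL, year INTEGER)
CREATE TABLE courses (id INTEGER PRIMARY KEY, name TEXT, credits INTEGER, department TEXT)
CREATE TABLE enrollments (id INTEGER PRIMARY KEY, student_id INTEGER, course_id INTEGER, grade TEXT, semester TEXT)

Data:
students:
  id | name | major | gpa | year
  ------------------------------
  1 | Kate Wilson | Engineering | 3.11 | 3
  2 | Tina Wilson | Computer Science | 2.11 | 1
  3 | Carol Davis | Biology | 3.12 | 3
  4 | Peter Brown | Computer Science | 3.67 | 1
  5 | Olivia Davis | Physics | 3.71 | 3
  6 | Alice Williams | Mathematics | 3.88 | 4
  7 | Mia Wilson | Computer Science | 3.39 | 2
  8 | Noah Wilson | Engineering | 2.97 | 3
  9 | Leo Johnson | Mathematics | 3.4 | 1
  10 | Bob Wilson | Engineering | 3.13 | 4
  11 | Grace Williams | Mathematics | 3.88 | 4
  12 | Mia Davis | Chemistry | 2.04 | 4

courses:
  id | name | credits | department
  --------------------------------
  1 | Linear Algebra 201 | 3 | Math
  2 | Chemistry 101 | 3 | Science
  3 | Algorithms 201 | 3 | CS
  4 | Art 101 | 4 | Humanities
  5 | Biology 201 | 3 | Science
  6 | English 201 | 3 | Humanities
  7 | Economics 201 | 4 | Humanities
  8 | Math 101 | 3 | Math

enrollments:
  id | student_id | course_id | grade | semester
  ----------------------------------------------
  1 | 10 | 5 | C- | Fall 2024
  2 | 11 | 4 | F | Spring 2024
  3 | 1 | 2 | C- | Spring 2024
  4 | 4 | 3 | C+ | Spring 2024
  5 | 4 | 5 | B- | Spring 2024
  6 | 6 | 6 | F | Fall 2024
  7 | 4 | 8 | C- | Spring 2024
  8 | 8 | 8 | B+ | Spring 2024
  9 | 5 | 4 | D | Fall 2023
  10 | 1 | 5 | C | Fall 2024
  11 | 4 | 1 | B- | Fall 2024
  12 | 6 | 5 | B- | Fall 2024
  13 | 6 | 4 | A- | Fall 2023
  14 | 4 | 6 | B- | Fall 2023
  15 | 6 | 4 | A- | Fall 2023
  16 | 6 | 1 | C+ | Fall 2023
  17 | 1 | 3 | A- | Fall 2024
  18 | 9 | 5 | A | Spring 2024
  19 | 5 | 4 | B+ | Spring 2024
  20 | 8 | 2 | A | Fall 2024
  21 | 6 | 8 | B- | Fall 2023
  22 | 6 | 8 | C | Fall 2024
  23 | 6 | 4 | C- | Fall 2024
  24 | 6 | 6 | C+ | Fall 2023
SELECT p.name FROM students p LEFT JOIN enrollments c ON c.student_id = p.id WHERE c.id IS NULL

Execution result:
name
Tina Wilson
Carol Davis
Mia Wilson
Mia Davis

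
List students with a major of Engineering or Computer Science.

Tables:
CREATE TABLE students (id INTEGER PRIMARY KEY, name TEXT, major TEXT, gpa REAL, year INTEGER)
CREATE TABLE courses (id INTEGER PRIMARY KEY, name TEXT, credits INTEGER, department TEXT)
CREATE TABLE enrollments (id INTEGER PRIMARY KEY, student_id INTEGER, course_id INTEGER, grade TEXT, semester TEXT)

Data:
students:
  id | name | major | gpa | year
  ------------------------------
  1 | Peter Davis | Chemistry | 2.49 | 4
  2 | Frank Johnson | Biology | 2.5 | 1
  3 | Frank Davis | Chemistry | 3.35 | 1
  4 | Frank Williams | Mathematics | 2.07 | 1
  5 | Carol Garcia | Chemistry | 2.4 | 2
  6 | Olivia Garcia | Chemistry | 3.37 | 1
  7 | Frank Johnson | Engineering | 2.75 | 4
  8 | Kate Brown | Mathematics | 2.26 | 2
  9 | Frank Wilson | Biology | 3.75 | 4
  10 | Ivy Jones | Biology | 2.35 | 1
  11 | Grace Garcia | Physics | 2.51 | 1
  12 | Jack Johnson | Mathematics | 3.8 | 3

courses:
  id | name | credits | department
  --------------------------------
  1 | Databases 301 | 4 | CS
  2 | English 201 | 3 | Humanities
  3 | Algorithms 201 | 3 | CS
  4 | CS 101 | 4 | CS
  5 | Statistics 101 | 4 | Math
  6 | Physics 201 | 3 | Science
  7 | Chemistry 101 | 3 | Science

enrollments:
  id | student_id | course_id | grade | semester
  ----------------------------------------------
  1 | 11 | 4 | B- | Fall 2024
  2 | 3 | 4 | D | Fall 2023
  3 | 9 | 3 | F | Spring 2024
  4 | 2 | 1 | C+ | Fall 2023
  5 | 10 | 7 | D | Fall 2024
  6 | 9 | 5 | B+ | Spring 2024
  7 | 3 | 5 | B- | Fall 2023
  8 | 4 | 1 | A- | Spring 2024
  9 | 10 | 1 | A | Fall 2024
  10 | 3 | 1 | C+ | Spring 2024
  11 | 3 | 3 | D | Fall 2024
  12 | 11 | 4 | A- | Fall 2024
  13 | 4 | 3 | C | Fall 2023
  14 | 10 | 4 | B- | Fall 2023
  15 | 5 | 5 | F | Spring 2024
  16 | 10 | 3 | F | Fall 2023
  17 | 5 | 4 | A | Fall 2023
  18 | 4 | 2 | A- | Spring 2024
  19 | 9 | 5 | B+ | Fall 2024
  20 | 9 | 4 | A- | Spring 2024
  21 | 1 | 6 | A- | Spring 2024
SELECT name, major FROM students WHERE major IN ('Engineering', 'Computer Science')

Execution result:
name | major
Frank Johnson | Engineering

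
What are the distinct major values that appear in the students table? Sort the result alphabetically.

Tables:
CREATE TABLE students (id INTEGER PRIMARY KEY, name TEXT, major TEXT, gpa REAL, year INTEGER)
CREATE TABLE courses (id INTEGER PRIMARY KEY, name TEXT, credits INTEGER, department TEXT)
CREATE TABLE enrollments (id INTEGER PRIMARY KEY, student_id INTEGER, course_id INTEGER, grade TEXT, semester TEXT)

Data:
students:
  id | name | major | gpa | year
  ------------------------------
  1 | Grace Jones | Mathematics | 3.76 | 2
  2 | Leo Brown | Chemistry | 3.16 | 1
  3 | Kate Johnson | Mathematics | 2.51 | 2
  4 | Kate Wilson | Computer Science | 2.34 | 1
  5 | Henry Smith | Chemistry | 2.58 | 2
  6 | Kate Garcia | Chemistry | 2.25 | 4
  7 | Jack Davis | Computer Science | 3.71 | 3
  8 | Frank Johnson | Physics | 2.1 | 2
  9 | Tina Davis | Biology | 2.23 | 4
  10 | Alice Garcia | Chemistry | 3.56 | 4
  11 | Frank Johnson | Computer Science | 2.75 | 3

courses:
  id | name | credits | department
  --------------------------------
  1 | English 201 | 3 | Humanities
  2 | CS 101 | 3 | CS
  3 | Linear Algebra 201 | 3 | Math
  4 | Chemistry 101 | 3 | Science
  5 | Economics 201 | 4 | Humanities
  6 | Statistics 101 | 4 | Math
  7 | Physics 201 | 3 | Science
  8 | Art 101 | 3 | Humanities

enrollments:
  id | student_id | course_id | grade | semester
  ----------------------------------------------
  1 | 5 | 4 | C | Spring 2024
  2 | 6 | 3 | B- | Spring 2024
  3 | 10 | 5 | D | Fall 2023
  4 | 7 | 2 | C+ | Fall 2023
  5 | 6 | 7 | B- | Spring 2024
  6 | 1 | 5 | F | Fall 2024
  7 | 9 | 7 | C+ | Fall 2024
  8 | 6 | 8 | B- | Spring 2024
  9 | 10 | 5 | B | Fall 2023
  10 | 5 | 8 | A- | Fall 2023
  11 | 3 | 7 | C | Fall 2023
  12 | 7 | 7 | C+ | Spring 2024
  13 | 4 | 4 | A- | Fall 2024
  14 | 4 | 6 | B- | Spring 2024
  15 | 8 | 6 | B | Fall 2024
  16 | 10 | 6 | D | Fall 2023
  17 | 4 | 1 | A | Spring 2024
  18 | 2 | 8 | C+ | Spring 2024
SELECT DISTINCT major FROM students ORDER BY major

Execution result:
major
Biology
Chemistry
Computer Science
Mathematics
Physics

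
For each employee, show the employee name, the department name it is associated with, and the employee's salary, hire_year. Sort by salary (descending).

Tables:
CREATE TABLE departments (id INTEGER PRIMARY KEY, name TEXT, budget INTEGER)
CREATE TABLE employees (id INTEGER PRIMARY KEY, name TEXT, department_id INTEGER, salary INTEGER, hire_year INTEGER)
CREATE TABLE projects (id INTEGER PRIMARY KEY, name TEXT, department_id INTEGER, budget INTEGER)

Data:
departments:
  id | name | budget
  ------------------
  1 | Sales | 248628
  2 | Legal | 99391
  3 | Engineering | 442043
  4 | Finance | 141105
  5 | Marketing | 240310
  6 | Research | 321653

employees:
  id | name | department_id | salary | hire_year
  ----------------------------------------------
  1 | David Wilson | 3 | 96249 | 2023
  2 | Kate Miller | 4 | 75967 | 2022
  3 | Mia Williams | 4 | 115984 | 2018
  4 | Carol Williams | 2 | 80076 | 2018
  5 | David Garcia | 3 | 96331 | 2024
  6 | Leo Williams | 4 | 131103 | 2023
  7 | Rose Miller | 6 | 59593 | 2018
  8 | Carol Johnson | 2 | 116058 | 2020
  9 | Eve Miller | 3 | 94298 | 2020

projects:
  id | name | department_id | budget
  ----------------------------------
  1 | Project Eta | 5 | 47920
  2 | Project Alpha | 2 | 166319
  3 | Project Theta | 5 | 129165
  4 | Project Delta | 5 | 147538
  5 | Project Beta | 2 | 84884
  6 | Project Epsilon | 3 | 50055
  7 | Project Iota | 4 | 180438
SELECT c.name, p.name AS department, c.salary, c.hire_year FROM employees c JOIN departments p ON c.department_id = p.id ORDER BY c.salary DESC

Execution result:
name | department | salary | hire_year
Leo Williams | Finance | 131103 | 2023
Carol Johnson | Legal | 116058 | 2020
Mia Williams | Finance | 115984 | 2018
David Garcia | Engineering | 96331 | 2024
David Wilson | Engineering | 96249 | 2023
Eve Miller | Engineering | 94298 | 2020
Carol Williams | Legal | 80076 | 2018
Kate Miller | Finance | 75967 | 2022
Rose Miller | Research | 59593 | 2018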